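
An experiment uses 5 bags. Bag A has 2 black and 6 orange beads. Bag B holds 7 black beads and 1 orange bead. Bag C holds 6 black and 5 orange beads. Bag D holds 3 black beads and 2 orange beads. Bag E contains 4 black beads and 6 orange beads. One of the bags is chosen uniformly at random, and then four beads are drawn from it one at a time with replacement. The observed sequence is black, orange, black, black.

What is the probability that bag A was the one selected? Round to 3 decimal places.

Under each hypothesis, the probability of the observed sequence is: P(data | bag A) = (2/8)(6/8)(2/8)(2/8) = 0.011719; P(data | bag B) = (7/8)(1/8)(7/8)(7/8) = 0.08374; P(data | bag C) = (6/11)(5/11)(6/11)(6/11) = 0.073765; P(data | bag D) = (3/5)(2/5)(3/5)(3/5) = 0.0864; P(data | bag E) = (4/10)(6/10)(4/10)(4/10) = 0.0384.
Multiplying each by its prior: 1/5 · 0.011719 = 0.0023437, 1/5 · 0.08374 = 0.016748, 1/5 · 0.073765 = 0.014753, 1/5 · 0.0864 = 0.01728, 1/5 · 0.0384 = 0.00768; these sum to 0.058805.
Hence P(bag A | data) = (0.0023437) / (0.058805) = 0.039856.

0.040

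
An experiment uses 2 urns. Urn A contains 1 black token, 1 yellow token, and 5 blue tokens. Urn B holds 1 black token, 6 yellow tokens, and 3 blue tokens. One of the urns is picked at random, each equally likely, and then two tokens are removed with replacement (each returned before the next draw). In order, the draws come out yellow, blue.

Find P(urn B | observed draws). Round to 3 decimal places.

0.638

The likelihood of the observed sequence under each hypothesis: P(data | urn A) = (1/7)(5/7) = 0.10204; P(data | urn B) = (6/10)(3/10) = 0.18.
The prior-weighted likelihoods are 1/2 · 0.10204 = 0.05102, 1/2 · 0.18 = 0.09; summing to 0.14102.
So P(urn B | data) = (0.09) / (0.14102) = 0.63821.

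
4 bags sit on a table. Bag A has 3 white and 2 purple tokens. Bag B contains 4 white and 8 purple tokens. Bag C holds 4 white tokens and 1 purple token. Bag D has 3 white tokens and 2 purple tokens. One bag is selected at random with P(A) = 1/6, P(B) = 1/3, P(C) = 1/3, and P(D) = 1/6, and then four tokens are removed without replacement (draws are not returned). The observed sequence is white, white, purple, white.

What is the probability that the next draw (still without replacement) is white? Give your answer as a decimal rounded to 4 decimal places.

0.6390

Compute the likelihood of the observed sequence for each case: P(data | bag A) = (3/5)(2/4)(2/3)(1/2) = 0.1; P(data | bag B) = (4/12)(3/11)(8/10)(2/9) = 0.016162; P(data | bag C) = (4/5)(3/4)(1/3)(2/2) = 0.2; P(data | bag D) = (3/5)(2/4)(2/3)(1/2) = 0.1.
The prior-weighted likelihoods are 1/6 · 0.1 = 0.016667, 1/3 · 0.016162 = 0.0053872, 1/3 · 0.2 = 0.066667, 1/6 · 0.1 = 0.016667; with total 0.10539.
The posterior is then P(bag A | data) = 0.15815, P(bag B | data) = 0.051118, P(bag C | data) = 0.63259, P(bag D | data) = 0.15815.
So P(white next | data) = Σ P(white next | H) P(H | data) = (0)(0.15815) + (1/8)(0.051118) + (1)(0.63259) + (0)(0.15815) = 0.63898.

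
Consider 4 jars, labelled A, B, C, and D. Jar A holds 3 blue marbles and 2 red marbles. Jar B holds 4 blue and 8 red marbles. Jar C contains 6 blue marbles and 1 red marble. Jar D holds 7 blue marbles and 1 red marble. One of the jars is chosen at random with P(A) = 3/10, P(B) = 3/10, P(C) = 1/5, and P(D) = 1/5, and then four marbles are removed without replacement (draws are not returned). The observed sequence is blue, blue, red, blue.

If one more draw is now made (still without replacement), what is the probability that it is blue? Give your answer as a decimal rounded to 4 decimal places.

0.6127

Under each hypothesis, the probability of the observed sequence is: P(data | jar A) = (3/5)(2/4)(2/3)(1/2) = 0.1; P(data | jar B) = (4/12)(3/11)(8/10)(2/9) = 0.016162; P(data | jar C) = (6/7)(5/6)(1/5)(4/4) = 0.14286; P(data | jar D) = (7/8)(6/7)(1/6)(5/5) = 0.125.
Multiplying each by its prior: 3/10 · 0.1 = 0.03, 3/10 · 0.016162 = 0.0048485, 1/5 · 0.14286 = 0.028571, 1/5 · 0.125 = 0.025; summing to 0.08842.
Dividing through by the total gives posterior P(jar A | data) = 0.33929, P(jar B | data) = 0.054835, P(jar C | data) = 0.32313, P(jar D | data) = 0.28274.
Averaging over the posterior, P(blue next | data) = (0)(0.33929) + (1/8)(0.054835) + (1)(0.32313) + (1)(0.28274) = 0.61273.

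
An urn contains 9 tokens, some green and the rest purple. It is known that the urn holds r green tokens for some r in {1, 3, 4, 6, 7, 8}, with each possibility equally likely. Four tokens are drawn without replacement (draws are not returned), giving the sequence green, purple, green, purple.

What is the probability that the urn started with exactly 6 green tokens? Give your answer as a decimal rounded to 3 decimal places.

0.263

Under each hypothesis, the probability of the observed sequence is: P(data | r = 1) = (1/9)(8/8)(0/7) = 0; P(data | r = 3) = (3/9)(6/8)(2/7)(5/6) = 5/84; P(data | r = 4) = (4/9)(5/8)(3/7)(4/6) = 5/63; P(data | r = 6) = (6/9)(3/8)(5/7)(2/6) = 5/84; P(data | r = 7) = (7/9)(2/8)(6/7)(1/6) = 1/36; P(data | r = 8) = (8/9)(1/8)(7/7)(0/6) = 0.
Weighting by the prior gives 1/6 · 0 = 0, 1/6 · 5/84 = 5/504, 1/6 · 5/63 = 5/378, 1/6 · 5/84 = 5/504, 1/6 · 1/36 = 1/216, 1/6 · 0 = 0; these sum to 19/504.
Therefore the posterior P(r = 6 | data) = (5/504) / (19/504) = 5/19.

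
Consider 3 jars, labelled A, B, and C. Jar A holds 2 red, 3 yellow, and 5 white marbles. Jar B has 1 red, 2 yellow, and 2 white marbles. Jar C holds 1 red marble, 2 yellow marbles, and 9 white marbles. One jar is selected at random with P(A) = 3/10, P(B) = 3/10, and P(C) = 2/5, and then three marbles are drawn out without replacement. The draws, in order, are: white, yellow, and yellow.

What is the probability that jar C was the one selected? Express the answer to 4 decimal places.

0.1437

Under each hypothesis, the probability of the observed sequence is: P(data | jar A) = (5/10)(3/9)(2/8) = 0.041667; P(data | jar B) = (2/5)(2/4)(1/3) = 0.066667; P(data | jar C) = (9/12)(2/11)(1/10) = 0.013636.
The prior-weighted likelihoods are 3/10 · 0.041667 = 0.0125, 3/10 · 0.066667 = 0.02, 2/5 · 0.013636 = 0.0054545; these sum to 0.037955.
By Bayes' rule, P(jar C | data) = (0.0054545) / (0.037955) = 0.14371.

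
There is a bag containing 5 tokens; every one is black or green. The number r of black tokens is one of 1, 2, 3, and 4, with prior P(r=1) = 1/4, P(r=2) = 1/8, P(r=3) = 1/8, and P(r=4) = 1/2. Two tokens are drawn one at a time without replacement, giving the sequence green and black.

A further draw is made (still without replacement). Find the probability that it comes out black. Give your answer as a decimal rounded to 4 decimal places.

The likelihood of the observed sequence under each hypothesis: P(data | r = 1) = (4/5)(1/4) = 1/5; P(data | r = 2) = (3/5)(2/4) = 3/10; P(data | r = 3) = (2/5)(3/4) = 3/10; P(data | r = 4) = (1/5)(4/4) = 1/5.
The prior-weighted likelihoods are 1/4 · 1/5 = 1/20, 1/8 · 3/10 = 3/80, 1/8 · 3/10 = 3/80, 1/2 · 1/5 = 1/10; with total 9/40.
The posterior is then P(r = 1 | data) = 2/9, P(r = 2 | data) = 1/6, P(r = 3 | data) = 1/6, P(r = 4 | data) = 4/9.
The predictive probability is P(black next | data) = (0)(2/9) + (1/3)(1/6) + (2/3)(1/6) + (1)(4/9) = 11/18.

0.6111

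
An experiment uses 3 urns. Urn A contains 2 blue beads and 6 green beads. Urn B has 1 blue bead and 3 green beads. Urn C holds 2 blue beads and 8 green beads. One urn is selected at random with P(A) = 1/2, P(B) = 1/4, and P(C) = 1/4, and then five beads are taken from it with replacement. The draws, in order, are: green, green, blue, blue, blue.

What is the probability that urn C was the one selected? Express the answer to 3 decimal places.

The likelihood of the observed sequence under each hypothesis: P(data | urn A) = (6/8)(6/8)(2/8)(2/8)(2/8) = 0.0087891; P(data | urn B) = (3/4)(3/4)(1/4)(1/4)(1/4) = 0.0087891; P(data | urn C) = (8/10)(8/10)(2/10)(2/10)(2/10) = 0.00512.
Multiplying each by its prior: 1/2 · 0.0087891 = 0.0043945, 1/4 · 0.0087891 = 0.0021973, 1/4 · 0.00512 = 0.00128; these sum to 0.0078718.
So P(urn C | data) = (0.00128) / (0.0078718) = 0.16261.

0.163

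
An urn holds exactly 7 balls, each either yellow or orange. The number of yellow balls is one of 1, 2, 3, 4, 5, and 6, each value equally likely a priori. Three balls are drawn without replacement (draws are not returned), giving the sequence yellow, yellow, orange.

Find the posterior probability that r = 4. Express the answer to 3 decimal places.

0.257

Under each hypothesis, the probability of the observed sequence is: P(data | r = 1) = (1/7)(0/6) = 0; P(data | r = 2) = (2/7)(1/6)(5/5) = 1/21; P(data | r = 3) = (3/7)(2/6)(4/5) = 4/35; P(data | r = 4) = (4/7)(3/6)(3/5) = 6/35; P(data | r = 5) = (5/7)(4/6)(2/5) = 4/21; P(data | r = 6) = (6/7)(5/6)(1/5) = 1/7.
The prior-weighted likelihoods are 1/6 · 0 = 0, 1/6 · 1/21 = 1/126, 1/6 · 4/35 = 2/105, 1/6 · 6/35 = 1/35, 1/6 · 4/21 = 2/63, 1/6 · 1/7 = 1/42; summing to 1/9.
By Bayes' rule, P(r = 4 | data) = (1/35) / (1/9) = 9/35.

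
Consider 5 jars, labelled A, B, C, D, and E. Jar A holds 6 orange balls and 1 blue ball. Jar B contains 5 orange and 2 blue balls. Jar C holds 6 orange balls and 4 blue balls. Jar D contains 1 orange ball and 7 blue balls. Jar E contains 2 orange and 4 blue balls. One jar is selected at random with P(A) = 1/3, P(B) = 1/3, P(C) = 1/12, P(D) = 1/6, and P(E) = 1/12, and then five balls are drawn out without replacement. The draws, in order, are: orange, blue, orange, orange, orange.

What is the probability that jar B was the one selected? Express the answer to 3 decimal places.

The likelihood of the observed sequence under each hypothesis: P(data | jar A) = (6/7)(1/6)(5/5)(4/4)(3/3) = 1/7; P(data | jar B) = (5/7)(2/6)(4/5)(3/4)(2/3) = 2/21; P(data | jar C) = (6/10)(4/9)(5/8)(4/7)(3/6) = 1/21; P(data | jar D) = (1/8)(7/7)(0/6) = 0; P(data | jar E) = (2/6)(4/5)(1/4)(0/3) = 0.
The prior-weighted likelihoods are 1/3 · 1/7 = 1/21, 1/3 · 2/21 = 2/63, 1/12 · 1/21 = 1/252, 1/6 · 0 = 0, 1/12 · 0 = 0; summing to 1/12.
So P(jar B | data) = (2/63) / (1/12) = 8/21.

0.381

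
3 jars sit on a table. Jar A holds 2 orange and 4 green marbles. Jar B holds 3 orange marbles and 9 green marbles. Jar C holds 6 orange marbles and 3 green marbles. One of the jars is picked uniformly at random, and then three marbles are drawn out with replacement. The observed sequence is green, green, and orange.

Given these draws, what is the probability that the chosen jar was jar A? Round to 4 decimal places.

0.4083

Compute the likelihood of the observed sequence for each case: P(data | jar A) = (4/6)(4/6)(2/6) = 0.14815; P(data | jar B) = (9/12)(9/12)(3/12) = 0.14062; P(data | jar C) = (3/9)(3/9)(6/9) = 0.074074.
Weighting by the prior gives 1/3 · 0.14815 = 0.049383, 1/3 · 0.14062 = 0.046875, 1/3 · 0.074074 = 0.024691; with total 0.12095.
By Bayes' rule, P(jar A | data) = (0.049383) / (0.12095) = 0.40829.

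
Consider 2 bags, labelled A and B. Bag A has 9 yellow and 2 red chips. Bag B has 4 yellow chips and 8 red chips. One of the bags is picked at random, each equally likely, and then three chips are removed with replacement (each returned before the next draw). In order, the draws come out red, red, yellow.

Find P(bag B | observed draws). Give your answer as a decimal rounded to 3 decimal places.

0.846

The likelihood of the observed sequence under each hypothesis: P(data | bag A) = (2/11)(2/11)(9/11) = 0.027047; P(data | bag B) = (8/12)(8/12)(4/12) = 0.14815.
Multiplying each by its prior: 1/2 · 0.027047 = 0.013524, 1/2 · 0.14815 = 0.074074; with total 0.087598.
By Bayes' rule, P(bag B | data) = (0.074074) / (0.087598) = 0.84562.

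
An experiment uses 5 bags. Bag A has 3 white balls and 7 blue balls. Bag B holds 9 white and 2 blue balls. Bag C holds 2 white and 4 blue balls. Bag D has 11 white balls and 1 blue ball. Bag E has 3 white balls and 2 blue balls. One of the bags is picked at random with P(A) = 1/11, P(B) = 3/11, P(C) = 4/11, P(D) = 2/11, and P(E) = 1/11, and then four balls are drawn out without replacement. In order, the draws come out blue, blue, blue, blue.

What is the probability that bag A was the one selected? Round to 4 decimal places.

The likelihood of the observed sequence under each hypothesis: P(data | bag A) = (7/10)(6/9)(5/8)(4/7) = 1/6; P(data | bag B) = (2/11)(1/10)(0/9) = 0; P(data | bag C) = (4/6)(3/5)(2/4)(1/3) = 1/15; P(data | bag D) = (1/12)(0/11) = 0; P(data | bag E) = (2/5)(1/4)(0/3) = 0.
Weighting by the prior gives 1/11 · 1/6 = 1/66, 3/11 · 0 = 0, 4/11 · 1/15 = 4/165, 2/11 · 0 = 0, 1/11 · 0 = 0; these sum to 13/330.
Therefore the posterior P(bag A | data) = (1/66) / (13/330) = 5/13.

0.3846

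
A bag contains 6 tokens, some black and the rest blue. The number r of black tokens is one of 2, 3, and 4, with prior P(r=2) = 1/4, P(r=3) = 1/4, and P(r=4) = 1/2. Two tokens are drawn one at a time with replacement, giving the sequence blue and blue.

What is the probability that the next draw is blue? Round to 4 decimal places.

0.5404

For each hypothesis, P(data | H) works out to: P(data | r = 2) = (4/6)(4/6) = 4/9; P(data | r = 3) = (3/6)(3/6) = 1/4; P(data | r = 4) = (2/6)(2/6) = 1/9.
Weighting by the prior gives 1/4 · 4/9 = 1/9, 1/4 · 1/4 = 1/16, 1/2 · 1/9 = 1/18; these sum to 11/48.
Dividing through by the total gives posterior P(r = 2 | data) = 16/33, P(r = 3 | data) = 3/11, P(r = 4 | data) = 8/33.
Averaging over the posterior, P(blue next | data) = (2/3)(16/33) + (1/2)(3/11) + (1/3)(8/33) = 107/198.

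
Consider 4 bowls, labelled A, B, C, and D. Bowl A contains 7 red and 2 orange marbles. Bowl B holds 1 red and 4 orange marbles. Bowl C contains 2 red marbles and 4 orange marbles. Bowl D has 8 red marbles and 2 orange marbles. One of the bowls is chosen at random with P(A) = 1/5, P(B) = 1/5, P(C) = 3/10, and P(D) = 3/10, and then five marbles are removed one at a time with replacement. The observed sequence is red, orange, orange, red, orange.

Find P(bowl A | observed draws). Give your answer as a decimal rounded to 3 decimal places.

The likelihood of the observed sequence under each hypothesis: P(data | bowl A) = (7/9)(2/9)(2/9)(7/9)(2/9) = 0.0066386; P(data | bowl B) = (1/5)(4/5)(4/5)(1/5)(4/5) = 0.02048; P(data | bowl C) = (2/6)(4/6)(4/6)(2/6)(4/6) = 0.032922; P(data | bowl D) = (8/10)(2/10)(2/10)(8/10)(2/10) = 0.00512.
Multiplying each by its prior: 1/5 · 0.0066386 = 0.0013277, 1/5 · 0.02048 = 0.004096, 3/10 · 0.032922 = 0.0098765, 3/10 · 0.00512 = 0.001536; with total 0.016836.
Therefore the posterior P(bowl A | data) = (0.0013277) / (0.016836) = 0.07886.

0.079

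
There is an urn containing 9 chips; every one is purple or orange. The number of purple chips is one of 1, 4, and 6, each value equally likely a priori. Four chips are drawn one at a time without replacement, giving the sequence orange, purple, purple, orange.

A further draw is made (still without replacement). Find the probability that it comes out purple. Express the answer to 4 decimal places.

For each hypothesis, P(data | H) works out to: P(data | r = 1) = (8/9)(1/8)(0/7) = 0; P(data | r = 4) = (5/9)(4/8)(3/7)(4/6) = 5/63; P(data | r = 6) = (3/9)(6/8)(5/7)(2/6) = 5/84.
Weighting by the prior gives 1/3 · 0 = 0, 1/3 · 5/63 = 5/189, 1/3 · 5/84 = 5/252; summing to 5/108.
The posterior is then P(r = 1 | data) = 0, P(r = 4 | data) = 4/7, P(r = 6 | data) = 3/7.
Averaging over the posterior, P(purple next | data) = (2/5)(4/7) + (4/5)(3/7) = 4/7.

0.5714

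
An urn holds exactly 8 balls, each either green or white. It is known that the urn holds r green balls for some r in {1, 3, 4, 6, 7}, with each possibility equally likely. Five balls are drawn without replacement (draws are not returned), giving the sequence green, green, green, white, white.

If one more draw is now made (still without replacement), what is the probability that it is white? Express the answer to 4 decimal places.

The likelihood of the observed sequence under each hypothesis: P(data | r = 1) = (1/8)(0/7) = 0; P(data | r = 3) = (3/8)(2/7)(1/6)(5/5)(4/4) = 0.017857; P(data | r = 4) = (4/8)(3/7)(2/6)(4/5)(3/4) = 0.042857; P(data | r = 6) = (6/8)(5/7)(4/6)(2/5)(1/4) = 0.035714; P(data | r = 7) = (7/8)(6/7)(5/6)(1/5)(0/4) = 0.
Weighting by the prior gives 1/5 · 0 = 0, 1/5 · 0.017857 = 0.0035714, 1/5 · 0.042857 = 0.0085714, 1/5 · 0.035714 = 0.0071429, 1/5 · 0 = 0; with total 0.019286.
Dividing through by the total gives posterior P(r = 1 | data) = 0, P(r = 3 | data) = 0.18519, P(r = 4 | data) = 0.44444, P(r = 6 | data) = 0.37037, P(r = 7 | data) = 0.
Averaging over the posterior, P(white next | data) = (1)(0.18519) + (2/3)(0.44444) + (0)(0.37037) = 0.48148.

0.4815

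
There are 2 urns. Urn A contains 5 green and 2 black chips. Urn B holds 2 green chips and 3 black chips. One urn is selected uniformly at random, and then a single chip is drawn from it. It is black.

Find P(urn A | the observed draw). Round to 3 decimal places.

The likelihood of this draw under each hypothesis: P(data | urn A) = (2/7) = 2/7; P(data | urn B) = (3/5) = 3/5.
The prior-weighted likelihoods are 1/2 · 2/7 = 1/7, 1/2 · 3/5 = 3/10; with total 31/70.
So P(urn A | data) = (1/7) / (31/70) = 10/31.

0.323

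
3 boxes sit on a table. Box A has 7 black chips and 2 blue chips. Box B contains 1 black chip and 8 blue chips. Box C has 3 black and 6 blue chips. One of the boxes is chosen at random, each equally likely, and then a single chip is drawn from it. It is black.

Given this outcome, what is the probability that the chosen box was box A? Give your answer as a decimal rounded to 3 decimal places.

Under each hypothesis, the probability of this draw is: P(data | box A) = (7/9) = 7/9; P(data | box B) = (1/9) = 1/9; P(data | box C) = (3/9) = 1/3.
Weighting by the prior gives 1/3 · 7/9 = 7/27, 1/3 · 1/9 = 1/27, 1/3 · 1/3 = 1/9; summing to 11/27.
So P(box A | data) = (7/27) / (11/27) = 7/11.

0.636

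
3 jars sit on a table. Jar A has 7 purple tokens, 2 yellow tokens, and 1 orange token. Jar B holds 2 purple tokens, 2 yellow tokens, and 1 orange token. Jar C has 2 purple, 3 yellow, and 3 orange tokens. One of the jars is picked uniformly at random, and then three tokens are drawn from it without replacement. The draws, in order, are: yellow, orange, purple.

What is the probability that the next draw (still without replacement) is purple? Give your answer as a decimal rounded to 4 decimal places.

0.4347

The likelihood of the observed sequence under each hypothesis: P(data | jar A) = (2/10)(1/9)(7/8) = 0.019444; P(data | jar B) = (2/5)(1/4)(2/3) = 0.066667; P(data | jar C) = (3/8)(3/7)(2/6) = 0.053571.
The prior-weighted likelihoods are 1/3 · 0.019444 = 0.0064815, 1/3 · 0.066667 = 0.022222, 1/3 · 0.053571 = 0.017857; summing to 0.046561.
The posterior is then P(jar A | data) = 0.1392, P(jar B | data) = 0.47727, P(jar C | data) = 0.38352.
The predictive probability is P(purple next | data) = (6/7)(0.1392) + (1/2)(0.47727) + (1/5)(0.38352) = 0.43466.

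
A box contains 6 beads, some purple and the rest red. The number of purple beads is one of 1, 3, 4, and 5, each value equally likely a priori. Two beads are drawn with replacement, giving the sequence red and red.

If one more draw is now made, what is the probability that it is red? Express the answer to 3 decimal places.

0.688

The likelihood of the observed sequence under each hypothesis: P(data | r = 1) = (5/6)(5/6) = 25/36; P(data | r = 3) = (3/6)(3/6) = 1/4; P(data | r = 4) = (2/6)(2/6) = 1/9; P(data | r = 5) = (1/6)(1/6) = 1/36.
The prior-weighted likelihoods are 1/4 · 25/36 = 25/144, 1/4 · 1/4 = 1/16, 1/4 · 1/9 = 1/36, 1/4 · 1/36 = 1/144; these sum to 13/48.
The posterior is then P(r = 1 | data) = 25/39, P(r = 3 | data) = 3/13, P(r = 4 | data) = 4/39, P(r = 5 | data) = 1/39.
The predictive probability is P(red next | data) = (5/6)(25/39) + (1/2)(3/13) + (1/3)(4/39) + (1/6)(1/39) = 161/234.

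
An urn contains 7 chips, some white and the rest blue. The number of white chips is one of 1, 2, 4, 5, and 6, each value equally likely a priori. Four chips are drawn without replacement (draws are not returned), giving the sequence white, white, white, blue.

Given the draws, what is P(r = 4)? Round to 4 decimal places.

0.2308

For each hypothesis, P(data | H) works out to: P(data | r = 1) = (1/7)(0/6) = 0; P(data | r = 2) = (2/7)(1/6)(0/5) = 0; P(data | r = 4) = (4/7)(3/6)(2/5)(3/4) = 3/35; P(data | r = 5) = (5/7)(4/6)(3/5)(2/4) = 1/7; P(data | r = 6) = (6/7)(5/6)(4/5)(1/4) = 1/7.
Weighting by the prior gives 1/5 · 0 = 0, 1/5 · 0 = 0, 1/5 · 3/35 = 3/175, 1/5 · 1/7 = 1/35, 1/5 · 1/7 = 1/35; summing to 13/175.
Therefore the posterior P(r = 4 | data) = (3/175) / (13/175) = 3/13.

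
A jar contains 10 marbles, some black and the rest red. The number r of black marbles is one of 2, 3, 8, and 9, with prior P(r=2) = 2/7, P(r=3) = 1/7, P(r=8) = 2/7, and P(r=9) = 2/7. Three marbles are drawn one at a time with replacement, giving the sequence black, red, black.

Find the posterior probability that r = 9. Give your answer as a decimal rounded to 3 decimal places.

The likelihood of the observed sequence under each hypothesis: P(data | r = 2) = (2/10)(8/10)(2/10) = 0.032; P(data | r = 3) = (3/10)(7/10)(3/10) = 0.063; P(data | r = 8) = (8/10)(2/10)(8/10) = 0.128; P(data | r = 9) = (9/10)(1/10)(9/10) = 0.081.
The prior-weighted likelihoods are 2/7 · 0.032 = 0.0091429, 1/7 · 0.063 = 0.009, 2/7 · 0.128 = 0.036571, 2/7 · 0.081 = 0.023143; with total 0.077857.
Hence P(r = 9 | data) = (0.023143) / (0.077857) = 0.29725.

0.297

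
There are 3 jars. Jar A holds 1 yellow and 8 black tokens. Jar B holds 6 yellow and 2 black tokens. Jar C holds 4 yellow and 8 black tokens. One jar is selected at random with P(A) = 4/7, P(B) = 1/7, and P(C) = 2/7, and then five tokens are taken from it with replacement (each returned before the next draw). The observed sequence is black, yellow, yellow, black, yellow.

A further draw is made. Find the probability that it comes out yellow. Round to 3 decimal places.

Under each hypothesis, the probability of the observed sequence is: P(data | jar A) = (8/9)(1/9)(1/9)(8/9)(1/9) = 0.0010838; P(data | jar B) = (2/8)(6/8)(6/8)(2/8)(6/8) = 0.026367; P(data | jar C) = (8/12)(4/12)(4/12)(8/12)(4/12) = 0.016461.
Weighting by the prior gives 4/7 · 0.0010838 = 0.00061934, 1/7 · 0.026367 = 0.0037667, 2/7 · 0.016461 = 0.0047031; these sum to 0.0090892.
Dividing through by the total gives posterior P(jar A | data) = 0.06814, P(jar B | data) = 0.41442, P(jar C | data) = 0.51744.
So P(yellow next | data) = Σ P(yellow next | H) P(H | data) = (1/9)(0.06814) + (3/4)(0.41442) + (1/3)(0.51744) = 0.49087.

0.491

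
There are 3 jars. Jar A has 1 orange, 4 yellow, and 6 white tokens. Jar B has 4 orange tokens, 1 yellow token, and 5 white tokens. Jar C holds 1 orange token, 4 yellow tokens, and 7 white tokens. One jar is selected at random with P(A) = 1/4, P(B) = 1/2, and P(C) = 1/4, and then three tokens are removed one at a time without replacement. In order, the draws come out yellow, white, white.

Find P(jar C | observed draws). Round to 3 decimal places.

The likelihood of the observed sequence under each hypothesis: P(data | jar A) = (4/11)(6/10)(5/9) = 0.12121; P(data | jar B) = (1/10)(5/9)(4/8) = 0.027778; P(data | jar C) = (4/12)(7/11)(6/10) = 0.12727.
Multiplying each by its prior: 1/4 · 0.12121 = 0.030303, 1/2 · 0.027778 = 0.013889, 1/4 · 0.12727 = 0.031818; these sum to 0.07601.
So P(jar C | data) = (0.031818) / (0.07601) = 0.4186.

0.419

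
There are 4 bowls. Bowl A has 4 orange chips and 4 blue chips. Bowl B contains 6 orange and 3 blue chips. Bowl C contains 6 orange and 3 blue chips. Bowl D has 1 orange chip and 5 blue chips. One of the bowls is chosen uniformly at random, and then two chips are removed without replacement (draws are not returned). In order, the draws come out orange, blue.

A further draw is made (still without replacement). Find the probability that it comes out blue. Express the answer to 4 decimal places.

For each hypothesis, P(data | H) works out to: P(data | bowl A) = (4/8)(4/7) = 2/7; P(data | bowl B) = (6/9)(3/8) = 1/4; P(data | bowl C) = (6/9)(3/8) = 1/4; P(data | bowl D) = (1/6)(5/5) = 1/6.
The prior-weighted likelihoods are 1/4 · 2/7 = 1/14, 1/4 · 1/4 = 1/16, 1/4 · 1/4 = 1/16, 1/4 · 1/6 = 1/24; summing to 5/21.
Dividing through by the total gives posterior P(bowl A | data) = 3/10, P(bowl B | data) = 21/80, P(bowl C | data) = 21/80, P(bowl D | data) = 7/40.
The predictive probability is P(blue next | data) = (1/2)(3/10) + (2/7)(21/80) + (2/7)(21/80) + (1)(7/40) = 19/40.

0.4750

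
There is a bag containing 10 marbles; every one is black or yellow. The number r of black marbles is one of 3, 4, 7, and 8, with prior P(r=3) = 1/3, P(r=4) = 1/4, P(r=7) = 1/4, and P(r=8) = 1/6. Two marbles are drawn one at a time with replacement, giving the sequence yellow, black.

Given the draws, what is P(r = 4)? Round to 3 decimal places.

0.287

The likelihood of the observed sequence under each hypothesis: P(data | r = 3) = (7/10)(3/10) = 0.21; P(data | r = 4) = (6/10)(4/10) = 0.24; P(data | r = 7) = (3/10)(7/10) = 0.21; P(data | r = 8) = (2/10)(8/10) = 0.16.
Weighting by the prior gives 1/3 · 0.21 = 0.07, 1/4 · 0.24 = 0.06, 1/4 · 0.21 = 0.0525, 1/6 · 0.16 = 0.026667; with total 0.20917.
By Bayes' rule, P(r = 4 | data) = (0.06) / (0.20917) = 0.28685.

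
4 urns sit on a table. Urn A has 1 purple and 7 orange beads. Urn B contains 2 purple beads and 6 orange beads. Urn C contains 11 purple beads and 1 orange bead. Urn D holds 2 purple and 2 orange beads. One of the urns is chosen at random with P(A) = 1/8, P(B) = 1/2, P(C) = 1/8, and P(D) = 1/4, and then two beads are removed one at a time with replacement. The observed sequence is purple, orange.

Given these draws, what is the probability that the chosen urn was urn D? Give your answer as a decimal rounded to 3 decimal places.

0.348

Under each hypothesis, the probability of the observed sequence is: P(data | urn A) = (1/8)(7/8) = 0.10938; P(data | urn B) = (2/8)(6/8) = 0.1875; P(data | urn C) = (11/12)(1/12) = 0.076389; P(data | urn D) = (2/4)(2/4) = 0.25.
The prior-weighted likelihoods are 1/8 · 0.10938 = 0.013672, 1/2 · 0.1875 = 0.09375, 1/8 · 0.076389 = 0.0095486, 1/4 · 0.25 = 0.0625; these sum to 0.17947.
So P(urn D | data) = (0.0625) / (0.17947) = 0.34825.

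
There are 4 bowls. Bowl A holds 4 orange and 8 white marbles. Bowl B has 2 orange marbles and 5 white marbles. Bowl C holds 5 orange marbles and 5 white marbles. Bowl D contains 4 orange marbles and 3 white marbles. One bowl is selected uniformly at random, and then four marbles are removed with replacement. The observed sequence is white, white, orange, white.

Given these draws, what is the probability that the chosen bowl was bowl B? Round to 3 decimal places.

Under each hypothesis, the probability of the observed sequence is: P(data | bowl A) = (8/12)(8/12)(4/12)(8/12) = 0.098765; P(data | bowl B) = (5/7)(5/7)(2/7)(5/7) = 0.10412; P(data | bowl C) = (5/10)(5/10)(5/10)(5/10) = 0.0625; P(data | bowl D) = (3/7)(3/7)(4/7)(3/7) = 0.044981.
Multiplying each by its prior: 1/4 · 0.098765 = 0.024691, 1/4 · 0.10412 = 0.026031, 1/4 · 0.0625 = 0.015625, 1/4 · 0.044981 = 0.011245; summing to 0.077592.
So P(bowl B | data) = (0.026031) / (0.077592) = 0.33548.

0.335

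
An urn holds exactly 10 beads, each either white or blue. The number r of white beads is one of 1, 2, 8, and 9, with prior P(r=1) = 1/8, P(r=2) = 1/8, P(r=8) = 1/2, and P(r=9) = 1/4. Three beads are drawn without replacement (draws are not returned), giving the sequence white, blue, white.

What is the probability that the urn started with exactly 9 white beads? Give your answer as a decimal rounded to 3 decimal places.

0.237

The likelihood of the observed sequence under each hypothesis: P(data | r = 1) = (1/10)(9/9)(0/8) = 0; P(data | r = 2) = (2/10)(8/9)(1/8) = 1/45; P(data | r = 8) = (8/10)(2/9)(7/8) = 7/45; P(data | r = 9) = (9/10)(1/9)(8/8) = 1/10.
The prior-weighted likelihoods are 1/8 · 0 = 0, 1/8 · 1/45 = 1/360, 1/2 · 7/45 = 7/90, 1/4 · 1/10 = 1/40; these sum to 19/180.
By Bayes' rule, P(r = 9 | data) = (1/40) / (19/180) = 9/38.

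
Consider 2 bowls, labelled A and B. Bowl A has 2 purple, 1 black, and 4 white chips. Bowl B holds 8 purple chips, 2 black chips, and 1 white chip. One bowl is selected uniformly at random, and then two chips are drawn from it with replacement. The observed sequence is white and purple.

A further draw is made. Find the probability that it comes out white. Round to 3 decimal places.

Compute the likelihood of the observed sequence for each case: P(data | bowl A) = (4/7)(2/7) = 0.16327; P(data | bowl B) = (1/11)(8/11) = 0.066116.
Weighting by the prior gives 1/2 · 0.16327 = 0.081633, 1/2 · 0.066116 = 0.033058; summing to 0.11469.
The posterior is then P(bowl A | data) = 0.71176, P(bowl B | data) = 0.28824.
The predictive probability is P(white next | data) = (4/7)(0.71176) + (1/11)(0.28824) = 0.43293.

0.433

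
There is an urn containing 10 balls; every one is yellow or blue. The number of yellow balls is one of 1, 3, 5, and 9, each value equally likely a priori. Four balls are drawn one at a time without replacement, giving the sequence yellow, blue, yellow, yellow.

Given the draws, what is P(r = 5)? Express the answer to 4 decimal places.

0.3546

For each hypothesis, P(data | H) works out to: P(data | r = 1) = (1/10)(9/9)(0/8) = 0; P(data | r = 3) = (3/10)(7/9)(2/8)(1/7) = 0.0083333; P(data | r = 5) = (5/10)(5/9)(4/8)(3/7) = 0.059524; P(data | r = 9) = (9/10)(1/9)(8/8)(7/7) = 0.1.
The prior-weighted likelihoods are 1/4 · 0 = 0, 1/4 · 0.0083333 = 0.0020833, 1/4 · 0.059524 = 0.014881, 1/4 · 0.1 = 0.025; these sum to 0.041964.
By Bayes' rule, P(r = 5 | data) = (0.014881) / (0.041964) = 0.35461.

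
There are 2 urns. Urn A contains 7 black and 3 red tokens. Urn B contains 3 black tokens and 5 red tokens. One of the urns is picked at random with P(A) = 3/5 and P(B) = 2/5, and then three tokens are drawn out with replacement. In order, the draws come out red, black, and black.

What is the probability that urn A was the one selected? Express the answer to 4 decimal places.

Under each hypothesis, the probability of the observed sequence is: P(data | urn A) = (3/10)(7/10)(7/10) = 0.147; P(data | urn B) = (5/8)(3/8)(3/8) = 0.087891.
Multiplying each by its prior: 3/5 · 0.147 = 0.0882, 2/5 · 0.087891 = 0.035156; summing to 0.12336.
Hence P(urn A | data) = (0.0882) / (0.12336) = 0.715.

0.7150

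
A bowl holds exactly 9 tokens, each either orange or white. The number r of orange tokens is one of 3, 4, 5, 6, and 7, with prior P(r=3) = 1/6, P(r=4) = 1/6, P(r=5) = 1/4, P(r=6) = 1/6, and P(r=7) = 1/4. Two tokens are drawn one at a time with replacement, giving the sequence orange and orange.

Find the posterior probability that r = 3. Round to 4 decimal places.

0.0523

Compute the likelihood of the observed sequence for each case: P(data | r = 3) = (3/9)(3/9) = 1/9; P(data | r = 4) = (4/9)(4/9) = 16/81; P(data | r = 5) = (5/9)(5/9) = 25/81; P(data | r = 6) = (6/9)(6/9) = 4/9; P(data | r = 7) = (7/9)(7/9) = 49/81.
The prior-weighted likelihoods are 1/6 · 1/9 = 1/54, 1/6 · 16/81 = 8/243, 1/4 · 25/81 = 25/324, 1/6 · 4/9 = 2/27, 1/4 · 49/81 = 49/324; summing to 86/243.
By Bayes' rule, P(r = 3 | data) = (1/54) / (86/243) = 9/172.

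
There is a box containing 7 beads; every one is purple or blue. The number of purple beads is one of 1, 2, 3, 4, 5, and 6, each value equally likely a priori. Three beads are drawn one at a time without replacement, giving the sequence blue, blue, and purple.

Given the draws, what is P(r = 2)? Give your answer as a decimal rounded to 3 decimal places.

0.286

Under each hypothesis, the probability of the observed sequence is: P(data | r = 1) = (6/7)(5/6)(1/5) = 1/7; P(data | r = 2) = (5/7)(4/6)(2/5) = 4/21; P(data | r = 3) = (4/7)(3/6)(3/5) = 6/35; P(data | r = 4) = (3/7)(2/6)(4/5) = 4/35; P(data | r = 5) = (2/7)(1/6)(5/5) = 1/21; P(data | r = 6) = (1/7)(0/6) = 0.
The prior-weighted likelihoods are 1/6 · 1/7 = 1/42, 1/6 · 4/21 = 2/63, 1/6 · 6/35 = 1/35, 1/6 · 4/35 = 2/105, 1/6 · 1/21 = 1/126, 1/6 · 0 = 0; summing to 1/9.
So P(r = 2 | data) = (2/63) / (1/9) = 2/7.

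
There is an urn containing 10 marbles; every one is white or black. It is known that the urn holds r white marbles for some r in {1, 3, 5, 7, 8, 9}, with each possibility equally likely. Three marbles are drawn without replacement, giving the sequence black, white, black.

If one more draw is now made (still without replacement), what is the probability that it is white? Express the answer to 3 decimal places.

0.408

For each hypothesis, P(data | H) works out to: P(data | r = 1) = (9/10)(1/9)(8/8) = 0.1; P(data | r = 3) = (7/10)(3/9)(6/8) = 0.175; P(data | r = 5) = (5/10)(5/9)(4/8) = 0.13889; P(data | r = 7) = (3/10)(7/9)(2/8) = 0.058333; P(data | r = 8) = (2/10)(8/9)(1/8) = 0.022222; P(data | r = 9) = (1/10)(9/9)(0/8) = 0.
Weighting by the prior gives 1/6 · 0.1 = 0.016667, 1/6 · 0.175 = 0.029167, 1/6 · 0.13889 = 0.023148, 1/6 · 0.058333 = 0.0097222, 1/6 · 0.022222 = 0.0037037, 1/6 · 0 = 0; summing to 0.082407.
Normalising, the posterior is P(r = 1 | data) = 0.20225, P(r = 3 | data) = 0.35393, P(r = 5 | data) = 0.2809, P(r = 7 | data) = 0.11798, P(r = 8 | data) = 0.044944, P(r = 9 | data) = 0.
So P(white next | data) = Σ P(white next | H) P(H | data) = (0)(0.20225) + (2/7)(0.35393) + (4/7)(0.2809) + (6/7)(0.11798) + (1)(0.044944) = 0.4077.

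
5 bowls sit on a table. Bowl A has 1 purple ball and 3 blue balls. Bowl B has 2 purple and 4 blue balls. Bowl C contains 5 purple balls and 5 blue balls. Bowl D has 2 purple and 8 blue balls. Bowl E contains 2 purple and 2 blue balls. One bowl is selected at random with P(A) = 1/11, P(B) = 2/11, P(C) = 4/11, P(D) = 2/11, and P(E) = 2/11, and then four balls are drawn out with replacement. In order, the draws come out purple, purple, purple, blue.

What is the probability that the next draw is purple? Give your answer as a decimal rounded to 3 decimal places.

0.467

For each hypothesis, P(data | H) works out to: P(data | bowl A) = (1/4)(1/4)(1/4)(3/4) = 0.011719; P(data | bowl B) = (2/6)(2/6)(2/6)(4/6) = 0.024691; P(data | bowl C) = (5/10)(5/10)(5/10)(5/10) = 0.0625; P(data | bowl D) = (2/10)(2/10)(2/10)(8/10) = 0.0064; P(data | bowl E) = (2/4)(2/4)(2/4)(2/4) = 0.0625.
The prior-weighted likelihoods are 1/11 · 0.011719 = 0.0010653, 2/11 · 0.024691 = 0.0044893, 4/11 · 0.0625 = 0.022727, 2/11 · 0.0064 = 0.0011636, 2/11 · 0.0625 = 0.011364; summing to 0.040809.
The posterior is then P(bowl A | data) = 0.026105, P(bowl B | data) = 0.11001, P(bowl C | data) = 0.55692, P(bowl D | data) = 0.028514, P(bowl E | data) = 0.27846.
Averaging over the posterior, P(purple next | data) = (1/4)(0.026105) + (1/3)(0.11001) + (1/2)(0.55692) + (1/5)(0.028514) + (1/2)(0.27846) = 0.46658.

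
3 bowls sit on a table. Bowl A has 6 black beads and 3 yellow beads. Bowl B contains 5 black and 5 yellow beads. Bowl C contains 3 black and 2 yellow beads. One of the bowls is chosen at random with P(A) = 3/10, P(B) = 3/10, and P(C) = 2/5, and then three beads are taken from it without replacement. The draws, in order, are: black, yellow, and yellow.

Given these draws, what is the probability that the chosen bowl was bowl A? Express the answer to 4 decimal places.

0.2079

The likelihood of the observed sequence under each hypothesis: P(data | bowl A) = (6/9)(3/8)(2/7) = 0.071429; P(data | bowl B) = (5/10)(5/9)(4/8) = 0.13889; P(data | bowl C) = (3/5)(2/4)(1/3) = 0.1.
Multiplying each by its prior: 3/10 · 0.071429 = 0.021429, 3/10 · 0.13889 = 0.041667, 2/5 · 0.1 = 0.04; with total 0.1031.
Hence P(bowl A | data) = (0.021429) / (0.1031) = 0.20785.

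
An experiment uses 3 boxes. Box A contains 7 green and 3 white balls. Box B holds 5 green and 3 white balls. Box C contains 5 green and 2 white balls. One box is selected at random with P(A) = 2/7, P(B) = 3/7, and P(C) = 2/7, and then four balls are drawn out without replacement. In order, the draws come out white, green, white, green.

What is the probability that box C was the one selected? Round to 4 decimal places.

0.2326

Compute the likelihood of the observed sequence for each case: P(data | box A) = (3/10)(7/9)(2/8)(6/7) = 1/20; P(data | box B) = (3/8)(5/7)(2/6)(4/5) = 1/14; P(data | box C) = (2/7)(5/6)(1/5)(4/4) = 1/21.
The prior-weighted likelihoods are 2/7 · 1/20 = 1/70, 3/7 · 1/14 = 3/98, 2/7 · 1/21 = 2/147; with total 43/735.
Therefore the posterior P(box C | data) = (2/147) / (43/735) = 10/43.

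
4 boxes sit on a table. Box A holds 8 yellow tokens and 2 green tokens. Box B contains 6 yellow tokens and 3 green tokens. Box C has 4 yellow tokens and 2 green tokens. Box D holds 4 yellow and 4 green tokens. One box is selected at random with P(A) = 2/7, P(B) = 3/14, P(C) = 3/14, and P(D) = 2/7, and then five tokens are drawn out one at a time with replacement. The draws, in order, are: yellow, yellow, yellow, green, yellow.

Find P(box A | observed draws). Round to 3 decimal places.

The likelihood of the observed sequence under each hypothesis: P(data | box A) = (8/10)(8/10)(8/10)(2/10)(8/10) = 0.08192; P(data | box B) = (6/9)(6/9)(6/9)(3/9)(6/9) = 0.065844; P(data | box C) = (4/6)(4/6)(4/6)(2/6)(4/6) = 0.065844; P(data | box D) = (4/8)(4/8)(4/8)(4/8)(4/8) = 0.03125.
Weighting by the prior gives 2/7 · 0.08192 = 0.023406, 3/14 · 0.065844 = 0.014109, 3/14 · 0.065844 = 0.014109, 2/7 · 0.03125 = 0.0089286; with total 0.060553.
By Bayes' rule, P(box A | data) = (0.023406) / (0.060553) = 0.38653.

0.387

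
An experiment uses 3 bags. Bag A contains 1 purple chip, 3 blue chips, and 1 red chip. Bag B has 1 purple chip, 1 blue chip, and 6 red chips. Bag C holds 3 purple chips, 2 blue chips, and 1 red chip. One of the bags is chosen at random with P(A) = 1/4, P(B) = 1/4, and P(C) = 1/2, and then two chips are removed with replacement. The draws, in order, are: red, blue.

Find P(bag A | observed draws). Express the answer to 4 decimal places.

0.3694

For each hypothesis, P(data | H) works out to: P(data | bag A) = (1/5)(3/5) = 0.12; P(data | bag B) = (6/8)(1/8) = 0.09375; P(data | bag C) = (1/6)(2/6) = 0.055556.
Multiplying each by its prior: 1/4 · 0.12 = 0.03, 1/4 · 0.09375 = 0.023438, 1/2 · 0.055556 = 0.027778; summing to 0.081215.
So P(bag A | data) = (0.03) / (0.081215) = 0.36939.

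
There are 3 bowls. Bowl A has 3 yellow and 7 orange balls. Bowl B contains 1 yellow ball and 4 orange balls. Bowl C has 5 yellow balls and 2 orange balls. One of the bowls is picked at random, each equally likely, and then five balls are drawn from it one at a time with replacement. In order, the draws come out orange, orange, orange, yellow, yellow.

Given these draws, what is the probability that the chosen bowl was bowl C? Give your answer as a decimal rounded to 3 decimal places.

0.188

The likelihood of the observed sequence under each hypothesis: P(data | bowl A) = (7/10)(7/10)(7/10)(3/10)(3/10) = 0.03087; P(data | bowl B) = (4/5)(4/5)(4/5)(1/5)(1/5) = 0.02048; P(data | bowl C) = (2/7)(2/7)(2/7)(5/7)(5/7) = 0.0119.
The prior-weighted likelihoods are 1/3 · 0.03087 = 0.01029, 1/3 · 0.02048 = 0.0068267, 1/3 · 0.0119 = 0.0039666; these sum to 0.021083.
Hence P(bowl C | data) = (0.0039666) / (0.021083) = 0.18814.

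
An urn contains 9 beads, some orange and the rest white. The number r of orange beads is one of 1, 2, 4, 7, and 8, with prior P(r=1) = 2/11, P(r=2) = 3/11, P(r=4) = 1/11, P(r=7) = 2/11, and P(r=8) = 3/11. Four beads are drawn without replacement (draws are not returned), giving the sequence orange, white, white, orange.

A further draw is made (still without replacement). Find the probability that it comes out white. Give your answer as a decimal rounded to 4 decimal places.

0.6000

Under each hypothesis, the probability of the observed sequence is: P(data | r = 1) = (1/9)(8/8)(7/7)(0/6) = 0; P(data | r = 2) = (2/9)(7/8)(6/7)(1/6) = 1/36; P(data | r = 4) = (4/9)(5/8)(4/7)(3/6) = 5/63; P(data | r = 7) = (7/9)(2/8)(1/7)(6/6) = 1/36; P(data | r = 8) = (8/9)(1/8)(0/7) = 0.
The prior-weighted likelihoods are 2/11 · 0 = 0, 3/11 · 1/36 = 1/132, 1/11 · 5/63 = 5/693, 2/11 · 1/36 = 1/198, 3/11 · 0 = 0; summing to 5/252.
Normalising, the posterior is P(r = 1 | data) = 0, P(r = 2 | data) = 21/55, P(r = 4 | data) = 4/11, P(r = 7 | data) = 14/55, P(r = 8 | data) = 0.
So P(white next | data) = Σ P(white next | H) P(H | data) = (1)(21/55) + (3/5)(4/11) + (0)(14/55) = 3/5.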